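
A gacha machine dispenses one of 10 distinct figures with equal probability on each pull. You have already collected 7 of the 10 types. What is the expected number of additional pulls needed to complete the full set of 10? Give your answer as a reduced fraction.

Starting from 7 distinct types, each trial gives a new one with probability (10−i)/10 when i types are held, so the wait for the next new type is 10/(10−i).
E = 10/3 + 10/2 + 10/1 = 55/3.

55/3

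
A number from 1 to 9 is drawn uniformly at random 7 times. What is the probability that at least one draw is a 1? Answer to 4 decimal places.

0.5615

P(no draw is a 1) = (8/9)^7 ≈ 0.4385.
P(at least one) = 1 − 0.4385 = 0.5615.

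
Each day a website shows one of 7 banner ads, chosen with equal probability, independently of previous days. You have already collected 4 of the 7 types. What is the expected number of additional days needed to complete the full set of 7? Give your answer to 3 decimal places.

Starting from 4 distinct types, each trial gives a new one with probability (7−i)/7 when i types are held, so the wait for the next new type is 7/(7−i).
E = 7/3 + 7/2 + 7/1 = 77/6 ≈ 12.833.

12.833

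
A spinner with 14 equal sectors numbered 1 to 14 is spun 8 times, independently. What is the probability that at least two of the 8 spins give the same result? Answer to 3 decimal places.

0.918

P(all 8 different) = 14/14 · 13/14 · ··· · 7/14 ≈ 0.082.
P(at least two equal) = 1 − 0.082 = 0.918.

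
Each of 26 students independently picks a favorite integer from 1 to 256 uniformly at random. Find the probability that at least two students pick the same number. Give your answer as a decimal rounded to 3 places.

0.731

It's easier to compute the probability that all 26 are distinct.
P(all distinct) = 256/256 · 255/256 · ··· · 231/256 ≈ 0.269.
So the probability of at least one match is 1 − 0.269 = 0.731.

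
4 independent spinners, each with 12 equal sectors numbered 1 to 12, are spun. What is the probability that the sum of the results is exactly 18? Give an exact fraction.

There are 12^4 = 20736 equally likely outcomes.
The number of ordered 4-tuples from {1,…,12} summing to 18 is 640.
P(sum = 18) = 640/20736 = 5/162.

5/162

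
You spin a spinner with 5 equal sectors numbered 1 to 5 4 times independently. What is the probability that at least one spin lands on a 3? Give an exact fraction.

369/625

P(no spin lands on a 3) = (4/5)^4 = 256/625.
P(at least one) = 1 − 256/625 = 369/625.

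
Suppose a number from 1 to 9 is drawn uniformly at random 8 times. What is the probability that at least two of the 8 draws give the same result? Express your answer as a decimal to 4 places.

0.9916

P(all 8 different) = 9/9 · 8/9 · ··· · 2/9 ≈ 0.0084.
P(at least two equal) = 1 − 0.0084 = 0.9916.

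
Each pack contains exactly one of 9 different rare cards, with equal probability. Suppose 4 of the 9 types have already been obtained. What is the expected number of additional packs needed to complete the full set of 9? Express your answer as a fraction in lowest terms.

Starting from 4 distinct types, each trial gives a new one with probability (9−i)/9 when i types are held, so the wait for the next new type is 9/(9−i).
E = 9/5 + 9/4 + 9/3 + 9/2 + 9/1 = 411/20.

411/20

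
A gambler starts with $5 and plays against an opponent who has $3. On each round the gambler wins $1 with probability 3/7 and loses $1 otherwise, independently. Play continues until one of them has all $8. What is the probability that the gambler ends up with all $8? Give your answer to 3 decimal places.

0.358

Let r = q/p = (4/7)/(3/7) = 4/3. The recurrence P(i) = p·P(i+1) + q·P(i−1) with P(0)=0, P(8)=1 gives P(i) = (1 − r^i)/(1 − r^8).
P(5) = (1 − (4/3)^5) / (1 − (4/3)^8) = 21087/58975 ≈ 0.358.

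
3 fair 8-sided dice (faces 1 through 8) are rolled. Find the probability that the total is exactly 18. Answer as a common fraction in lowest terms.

7/128

There are 8^3 = 512 equally likely outcomes.
The number of ordered 3-tuples from {1,…,8} summing to 18 is 28.
P(sum = 18) = 28/512 = 7/128.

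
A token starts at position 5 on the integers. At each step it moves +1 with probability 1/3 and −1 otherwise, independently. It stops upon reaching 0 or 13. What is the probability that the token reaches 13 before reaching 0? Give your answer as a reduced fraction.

31/8191

Let r = q/p = (2/3)/(1/3) = 2. The recurrence P(i) = p·P(i+1) + q·P(i−1) with P(0)=0, P(13)=1 gives P(i) = (1 − r^i)/(1 − r^13).
P(5) = (1 − (2)^5) / (1 − (2)^13) = 31/8191.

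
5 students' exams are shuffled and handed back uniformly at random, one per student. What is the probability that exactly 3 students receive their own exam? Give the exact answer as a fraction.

1/12

Choose which 3 of the 5 are fixed: C(5,3) = 10 ways.
The remaining 2 must have no fixed point: D(2) = 1.
P = 10·1/120 = 1/12.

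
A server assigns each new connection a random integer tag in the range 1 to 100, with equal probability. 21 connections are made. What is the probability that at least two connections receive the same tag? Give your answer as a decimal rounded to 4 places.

0.8957

It's easier to compute the probability that all 21 are distinct.
P(all distinct) = 100/100 · 99/100 · ··· · 80/100 ≈ 0.1043.
So the probability of at least one match is 1 − 0.1043 = 0.8957.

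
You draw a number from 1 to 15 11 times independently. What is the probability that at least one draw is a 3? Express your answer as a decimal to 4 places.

P(no draw is a 3) = (14/15)^11 ≈ 0.4682.
P(at least one) = 1 − 0.4682 = 0.5318.

0.5318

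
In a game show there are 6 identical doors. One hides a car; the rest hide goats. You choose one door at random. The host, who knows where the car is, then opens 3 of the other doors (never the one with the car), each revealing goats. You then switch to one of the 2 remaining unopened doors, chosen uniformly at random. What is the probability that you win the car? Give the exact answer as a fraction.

5/12

Your original door holds the car with probability 1/6, so the other 5 collectively hold it with probability 5/6.
The host can always find 3 empty doors to open, so the reveals don't change that 5/6; it is now spread over the 2 remaining unopened doors.
P(win by switching) = (5/6) · (1/2) = 5/12.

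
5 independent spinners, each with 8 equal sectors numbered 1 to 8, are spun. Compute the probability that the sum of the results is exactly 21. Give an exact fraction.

595/8192

There are 8^5 = 32768 equally likely outcomes.
The number of ordered 5-tuples from {1,…,8} summing to 21 is 2380.
P(sum = 21) = 2380/32768 = 595/8192.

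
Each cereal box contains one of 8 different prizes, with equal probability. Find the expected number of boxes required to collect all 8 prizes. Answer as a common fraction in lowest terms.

761/35

After i distinct types are collected, each trial gives a new one with probability (8−i)/8, so the expected wait for the next new type is 8/(8−i).
E = 8/8 + 8/7 + 8/6 + 8/5 + 8/4 + 8/3 + 8/2 + 8/1 = 761/35.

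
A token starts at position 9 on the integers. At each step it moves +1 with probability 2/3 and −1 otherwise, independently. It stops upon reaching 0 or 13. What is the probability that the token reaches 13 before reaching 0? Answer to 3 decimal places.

Let r = q/p = (1/3)/(2/3) = 1/2. The recurrence P(i) = p·P(i+1) + q·P(i−1) with P(0)=0, P(13)=1 gives P(i) = (1 − r^i)/(1 − r^13).
P(9) = (1 − (1/2)^9) / (1 − (1/2)^13) = 8176/8191 ≈ 0.998.

0.998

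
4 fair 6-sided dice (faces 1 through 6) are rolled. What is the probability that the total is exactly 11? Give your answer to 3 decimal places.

0.080

There are 6^4 = 1296 equally likely outcomes.
The number of ordered 4-tuples from {1,…,6} summing to 11 is 104.
P(sum = 11) = 104/1296 = 13/162 ≈ 0.080.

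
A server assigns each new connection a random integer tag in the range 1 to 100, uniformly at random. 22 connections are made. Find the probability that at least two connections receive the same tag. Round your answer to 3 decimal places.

0.918

It's easier to compute the probability that all 22 are distinct.
P(all distinct) = 100/100 · 99/100 · ··· · 79/100 ≈ 0.082.
So the probability of at least one match is 1 − 0.082 = 0.918.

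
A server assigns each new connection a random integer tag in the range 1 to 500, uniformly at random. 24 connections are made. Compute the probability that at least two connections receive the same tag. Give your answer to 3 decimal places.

It's easier to compute the probability that all 24 are distinct.
P(all distinct) = 500/500 · 499/500 · ··· · 477/500 ≈ 0.571.
So the probability of at least one match is 1 − 0.571 = 0.429.

0.429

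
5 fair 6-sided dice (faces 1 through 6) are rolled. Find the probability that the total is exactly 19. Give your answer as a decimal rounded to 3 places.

There are 6^5 = 7776 equally likely outcomes.
The number of ordered 5-tuples from {1,…,6} summing to 19 is 735.
P(sum = 19) = 735/7776 = 245/2592 ≈ 0.095.

0.095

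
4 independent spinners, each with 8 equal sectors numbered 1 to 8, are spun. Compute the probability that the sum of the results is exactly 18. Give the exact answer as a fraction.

There are 8^4 = 4096 equally likely outcomes.
The number of ordered 4-tuples from {1,…,8} summing to 18 is 344.
P(sum = 18) = 344/4096 = 43/512.

43/512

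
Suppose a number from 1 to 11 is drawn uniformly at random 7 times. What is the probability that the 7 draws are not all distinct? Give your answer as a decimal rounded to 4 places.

P(all 7 different) = 11/11 · 10/11 · ··· · 5/11 ≈ 0.0853.
P(at least two equal) = 1 − 0.0853 = 0.9147.

0.9147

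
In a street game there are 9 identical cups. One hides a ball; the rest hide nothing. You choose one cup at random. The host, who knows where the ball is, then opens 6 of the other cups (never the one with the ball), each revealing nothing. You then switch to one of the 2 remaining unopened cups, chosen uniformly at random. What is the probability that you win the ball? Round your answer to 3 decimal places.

Your original cup holds the ball with probability 1/9, so the other 8 collectively hold it with probability 8/9.
The host can always find 6 empty cups to open, so the reveals don't change that 8/9; it is now spread over the 2 remaining unopened cups.
P(win by switching) = (8/9) · (1/2) = 4/9 ≈ 0.444.

0.444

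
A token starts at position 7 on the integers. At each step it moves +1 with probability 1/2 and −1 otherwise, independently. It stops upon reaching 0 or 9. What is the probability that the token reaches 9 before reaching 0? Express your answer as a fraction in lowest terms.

With a fair step, P(i) = ½P(i−1) + ½P(i+1) with P(0)=0, P(9)=1 has the linear solution P(i) = i/9.
P(7) = 7/9.

7/9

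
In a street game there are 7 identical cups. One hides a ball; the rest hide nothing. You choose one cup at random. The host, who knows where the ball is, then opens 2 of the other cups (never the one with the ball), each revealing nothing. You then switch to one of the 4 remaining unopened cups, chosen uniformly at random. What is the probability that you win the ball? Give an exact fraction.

3/14

Your original cup holds the ball with probability 1/7, so the other 6 collectively hold it with probability 6/7.
The host can always find 2 empty cups to open, so the reveals don't change that 6/7; it is now spread over the 4 remaining unopened cups.
P(win by switching) = (6/7) · (1/4) = 3/14.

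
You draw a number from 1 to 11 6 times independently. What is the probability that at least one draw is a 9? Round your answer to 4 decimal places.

0.4355

P(no draw is a 9) = (10/11)^6 ≈ 0.5645.
P(at least one) = 1 − 0.5645 = 0.4355.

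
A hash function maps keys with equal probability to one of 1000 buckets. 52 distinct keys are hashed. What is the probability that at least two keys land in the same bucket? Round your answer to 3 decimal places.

0.741

It's easier to compute the probability that all 52 are distinct.
P(all distinct) = 1000/1000 · 999/1000 · ··· · 949/1000 ≈ 0.259.
So the probability of at least one match is 1 − 0.259 = 0.741.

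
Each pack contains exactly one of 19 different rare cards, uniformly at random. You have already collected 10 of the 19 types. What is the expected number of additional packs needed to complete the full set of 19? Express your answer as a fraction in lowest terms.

Starting from 10 distinct types, each trial gives a new one with probability (19−i)/19 when i types are held, so the wait for the next new type is 19/(19−i).
E = 19/9 + 19/8 + 19/7 + 19/6 + 19/5 + 19/4 + 19/3 + 19/2 + 19/1 = 135451/2520.

135451/2520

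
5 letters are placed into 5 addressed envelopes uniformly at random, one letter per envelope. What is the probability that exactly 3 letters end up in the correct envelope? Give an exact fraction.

1/12

Choose which 3 of the 5 are fixed: C(5,3) = 10 ways.
The remaining 2 must have no fixed point: D(2) = 1.
P = 10·1/120 = 1/12.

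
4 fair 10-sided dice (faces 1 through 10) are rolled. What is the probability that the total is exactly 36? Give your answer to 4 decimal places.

0.0035

There are 10^4 = 10000 equally likely outcomes.
The number of ordered 4-tuples from {1,…,10} summing to 36 is 35.
P(sum = 36) = 35/10000 = 7/2000 ≈ 0.0035.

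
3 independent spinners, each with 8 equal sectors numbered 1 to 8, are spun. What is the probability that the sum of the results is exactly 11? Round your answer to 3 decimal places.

There are 8^3 = 512 equally likely outcomes.
The number of ordered 3-tuples from {1,…,8} summing to 11 is 42.
P(sum = 11) = 42/512 = 21/256 ≈ 0.082.

0.082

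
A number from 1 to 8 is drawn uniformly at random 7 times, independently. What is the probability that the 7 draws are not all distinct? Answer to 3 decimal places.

0.981

P(all 7 different) = 8/8 · 7/8 · ··· · 2/8 ≈ 0.019.
P(at least two equal) = 1 − 0.019 = 0.981.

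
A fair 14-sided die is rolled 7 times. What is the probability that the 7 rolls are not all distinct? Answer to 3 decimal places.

0.836

P(all 7 different) = 14/14 · 13/14 · ··· · 8/14 ≈ 0.164.
P(at least two equal) = 1 − 0.164 = 0.836.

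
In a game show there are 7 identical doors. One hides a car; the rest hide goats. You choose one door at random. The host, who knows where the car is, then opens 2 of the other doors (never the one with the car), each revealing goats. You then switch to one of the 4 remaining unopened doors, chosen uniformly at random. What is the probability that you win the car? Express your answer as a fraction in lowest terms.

Your original door holds the car with probability 1/7, so the other 6 collectively hold it with probability 6/7.
The host can always find 2 empty doors to open, so the reveals don't change that 6/7; it is now spread over the 4 remaining unopened doors.
P(win by switching) = (6/7) · (1/4) = 3/14.

3/14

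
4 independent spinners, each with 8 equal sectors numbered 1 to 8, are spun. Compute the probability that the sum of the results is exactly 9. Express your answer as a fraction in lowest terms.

There are 8^4 = 4096 equally likely outcomes.
The number of ordered 4-tuples from {1,…,8} summing to 9 is 56.
P(sum = 9) = 56/4096 = 7/512.

7/512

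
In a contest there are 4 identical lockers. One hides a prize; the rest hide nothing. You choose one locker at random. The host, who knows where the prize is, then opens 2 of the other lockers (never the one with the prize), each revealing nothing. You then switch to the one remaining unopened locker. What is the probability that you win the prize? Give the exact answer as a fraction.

3/4

Your original locker holds the prize with probability 1/4, so the other 3 collectively hold it with probability 3/4.
The host can always find 2 empty lockers to open, so the reveals don't change that 3/4; it is now spread over the 1 remaining unopened locker.
P(win by switching) = (3/4) · (1/1) = 3/4.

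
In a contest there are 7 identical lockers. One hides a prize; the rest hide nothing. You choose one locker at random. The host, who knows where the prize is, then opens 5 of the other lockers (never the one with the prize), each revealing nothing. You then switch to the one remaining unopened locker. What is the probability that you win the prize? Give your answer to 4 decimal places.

0.8571

Your original locker holds the prize with probability 1/7, so the other 6 collectively hold it with probability 6/7.
The host can always find 5 empty lockers to open, so the reveals don't change that 6/7; it is now spread over the 1 remaining unopened locker.
P(win by switching) = (6/7) · (1/1) = 6/7 ≈ 0.8571.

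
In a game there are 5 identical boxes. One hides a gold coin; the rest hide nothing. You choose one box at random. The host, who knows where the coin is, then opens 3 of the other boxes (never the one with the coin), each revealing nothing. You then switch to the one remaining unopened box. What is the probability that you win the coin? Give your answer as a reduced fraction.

Your original box holds the coin with probability 1/5, so the other 4 collectively hold it with probability 4/5.
The host can always find 3 empty boxes to open, so the reveals don't change that 4/5; it is now spread over the 1 remaining unopened box.
P(win by switching) = (4/5) · (1/1) = 4/5.

4/5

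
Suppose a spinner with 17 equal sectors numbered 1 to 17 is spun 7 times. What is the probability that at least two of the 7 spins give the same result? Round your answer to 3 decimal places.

0.761

P(all 7 different) = 17/17 · 16/17 · ··· · 11/17 ≈ 0.239.
P(at least two equal) = 1 − 0.239 = 0.761.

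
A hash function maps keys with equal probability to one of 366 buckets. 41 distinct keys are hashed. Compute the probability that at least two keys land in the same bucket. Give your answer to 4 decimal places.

0.9025

It's easier to compute the probability that all 41 are distinct.
P(all distinct) = 366/366 · 365/366 · ··· · 326/366 ≈ 0.0975.
So the probability of at least one match is 1 − 0.0975 = 0.9025.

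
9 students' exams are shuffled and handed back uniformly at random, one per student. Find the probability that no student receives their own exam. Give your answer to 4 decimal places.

This is the derangement probability: permutations of 9 with no fixed point.
D(9) = 9! · (1 − 1/1! + 1/2! − ··· + (−1)^9/9!) = 133496.
P = 133496/362880 = 16687/45360 ≈ 0.3679.

0.3679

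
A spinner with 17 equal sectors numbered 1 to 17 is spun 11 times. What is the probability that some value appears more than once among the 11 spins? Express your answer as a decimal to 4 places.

P(all 11 different) = 17/17 · 16/17 · ··· · 7/17 ≈ 0.0144.
P(at least two equal) = 1 − 0.0144 = 0.9856.

0.9856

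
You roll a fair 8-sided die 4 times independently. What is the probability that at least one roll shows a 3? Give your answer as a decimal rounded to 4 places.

0.4138

P(no roll shows a 3) = (7/8)^4 ≈ 0.5862.
P(at least one) = 1 − 0.5862 = 0.4138.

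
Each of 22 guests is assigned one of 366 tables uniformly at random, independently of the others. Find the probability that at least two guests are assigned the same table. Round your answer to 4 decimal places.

It's easier to compute the probability that all 22 are distinct.
P(all distinct) = 366/366 · 365/366 · ··· · 345/366 ≈ 0.5252.
So the probability of at least one match is 1 − 0.5252 = 0.4748.

0.4748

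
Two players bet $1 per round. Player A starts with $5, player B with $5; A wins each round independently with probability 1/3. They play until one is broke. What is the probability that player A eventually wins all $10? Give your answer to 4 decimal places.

Let r = q/p = (2/3)/(1/3) = 2. The recurrence P(i) = p·P(i+1) + q·P(i−1) with P(0)=0, P(10)=1 gives P(i) = (1 − r^i)/(1 − r^10).
P(5) = (1 − (2)^5) / (1 − (2)^10) = 1/33 ≈ 0.0303.

0.0303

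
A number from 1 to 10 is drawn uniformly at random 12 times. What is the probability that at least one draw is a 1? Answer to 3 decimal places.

P(no draw is a 1) = (9/10)^12 ≈ 0.282.
P(at least one) = 1 − 0.282 = 0.718.

0.718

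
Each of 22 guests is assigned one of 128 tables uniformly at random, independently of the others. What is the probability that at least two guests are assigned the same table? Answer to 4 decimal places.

0.8527

It's easier to compute the probability that all 22 are distinct.
P(all distinct) = 128/128 · 127/128 · ··· · 107/128 ≈ 0.1473.
So the probability of at least one match is 1 − 0.1473 = 0.8527.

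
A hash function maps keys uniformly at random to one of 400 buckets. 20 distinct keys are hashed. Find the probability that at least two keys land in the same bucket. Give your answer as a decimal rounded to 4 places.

It's easier to compute the probability that all 20 are distinct.
P(all distinct) = 400/400 · 399/400 · ··· · 381/400 ≈ 0.6170.
So the probability of at least one match is 1 − 0.6170 = 0.3830.

0.3830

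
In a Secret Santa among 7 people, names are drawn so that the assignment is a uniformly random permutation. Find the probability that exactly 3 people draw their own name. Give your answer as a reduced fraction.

1/16

Choose which 3 of the 7 are fixed: C(7,3) = 35 ways.
The remaining 4 must have no fixed point: D(4) = 9.
P = 35·9/5040 = 1/16.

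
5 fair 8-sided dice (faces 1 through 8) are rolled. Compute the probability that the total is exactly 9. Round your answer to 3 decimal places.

There are 8^5 = 32768 equally likely outcomes.
The number of ordered 5-tuples from {1,…,8} summing to 9 is 70.
P(sum = 9) = 70/32768 = 35/16384 ≈ 0.002.

0.002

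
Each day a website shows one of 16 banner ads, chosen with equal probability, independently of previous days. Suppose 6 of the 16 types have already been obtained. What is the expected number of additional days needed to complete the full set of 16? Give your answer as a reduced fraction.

14762/315

Starting from 6 distinct types, each trial gives a new one with probability (16−i)/16 when i types are held, so the wait for the next new type is 16/(16−i).
E = 16/10 + 16/9 + 16/8 + 16/7 + 16/6 + 16/5 + 16/4 + 16/3 + 16/2 + 16/1 = 14762/315.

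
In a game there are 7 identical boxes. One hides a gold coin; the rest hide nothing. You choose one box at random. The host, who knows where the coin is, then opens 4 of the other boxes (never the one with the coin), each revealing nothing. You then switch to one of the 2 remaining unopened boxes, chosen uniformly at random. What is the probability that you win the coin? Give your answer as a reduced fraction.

Your original box holds the coin with probability 1/7, so the other 6 collectively hold it with probability 6/7.
The host can always find 4 empty boxes to open, so the reveals don't change that 6/7; it is now spread over the 2 remaining unopened boxes.
P(win by switching) = (6/7) · (1/2) = 3/7.

3/7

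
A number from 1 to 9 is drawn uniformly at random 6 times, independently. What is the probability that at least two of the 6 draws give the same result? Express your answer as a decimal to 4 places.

P(all 6 different) = 9/9 · 8/9 · ··· · 4/9 ≈ 0.1138.
P(at least two equal) = 1 − 0.1138 = 0.8862.

0.8862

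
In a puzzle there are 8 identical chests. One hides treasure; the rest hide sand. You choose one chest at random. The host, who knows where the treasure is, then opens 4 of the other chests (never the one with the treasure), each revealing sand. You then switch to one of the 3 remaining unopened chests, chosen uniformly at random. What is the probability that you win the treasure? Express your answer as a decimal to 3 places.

0.292

Your original chest holds the treasure with probability 1/8, so the other 7 collectively hold it with probability 7/8.
The host can always find 4 empty chests to open, so the reveals don't change that 7/8; it is now spread over the 3 remaining unopened chests.
P(win by switching) = (7/8) · (1/3) = 7/24 ≈ 0.292.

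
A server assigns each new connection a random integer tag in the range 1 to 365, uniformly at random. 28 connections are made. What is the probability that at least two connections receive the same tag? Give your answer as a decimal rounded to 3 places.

It's easier to compute the probability that all 28 are distinct.
P(all distinct) = 365/365 · 364/365 · ··· · 338/365 ≈ 0.346.
So the probability of at least one match is 1 − 0.346 = 0.654.

0.654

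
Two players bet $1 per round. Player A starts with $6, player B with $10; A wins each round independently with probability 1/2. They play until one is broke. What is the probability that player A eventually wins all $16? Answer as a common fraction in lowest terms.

3/8

With a fair step, P(i) = ½P(i−1) + ½P(i+1) with P(0)=0, P(16)=1 has the linear solution P(i) = i/16.
P(6) = 6/16 = 3/8.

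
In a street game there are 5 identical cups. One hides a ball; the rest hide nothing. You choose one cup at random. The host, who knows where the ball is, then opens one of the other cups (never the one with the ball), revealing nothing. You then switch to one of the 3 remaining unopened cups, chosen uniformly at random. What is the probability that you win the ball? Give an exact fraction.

Your original cup holds the ball with probability 1/5, so the other 4 collectively hold it with probability 4/5.
The host can always find an empty cup to open, so this doesn't change that 4/5; it is now spread over the 3 remaining unopened cups.
P(win by switching) = (4/5) · (1/3) = 4/15.

4/15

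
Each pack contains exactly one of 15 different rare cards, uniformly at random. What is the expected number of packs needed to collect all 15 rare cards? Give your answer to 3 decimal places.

After i distinct types are collected, each trial gives a new one with probability (15−i)/15, so the expected wait for the next new type is 15/(15−i).
E = 15/15 + 15/14 + 15/13 + 15/12 + 15/11 + 15/10 + 15/9 + 15/8 + 15/7 + 15/6 + 15/5 + 15/4 + 15/3 + 15/2 + 15/1 = 1195757/24024 ≈ 49.773.

49.773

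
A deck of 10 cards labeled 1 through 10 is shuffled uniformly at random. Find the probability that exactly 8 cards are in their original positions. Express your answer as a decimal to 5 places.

Choose which 8 of the 10 are fixed: C(10,8) = 45 ways.
The remaining 2 must have no fixed point: D(2) = 1.
P = 45·1/3628800 = 1/80640 ≈ 0.00001.

0.00001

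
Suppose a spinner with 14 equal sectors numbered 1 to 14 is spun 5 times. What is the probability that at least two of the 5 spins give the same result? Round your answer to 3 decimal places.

P(all 5 different) = 14/14 · 13/14 · ··· · 10/14 ≈ 0.447.
P(at least two equal) = 1 − 0.447 = 0.553.

0.553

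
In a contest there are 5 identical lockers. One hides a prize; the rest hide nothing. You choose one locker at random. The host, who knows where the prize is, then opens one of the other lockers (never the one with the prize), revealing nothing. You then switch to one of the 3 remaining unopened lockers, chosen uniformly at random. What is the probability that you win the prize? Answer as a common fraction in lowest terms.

4/15

Your original locker holds the prize with probability 1/5, so the other 4 collectively hold it with probability 4/5.
The host can always find an empty locker to open, so this doesn't change that 4/5; it is now spread over the 3 remaining unopened lockers.
P(win by switching) = (4/5) · (1/3) = 4/15.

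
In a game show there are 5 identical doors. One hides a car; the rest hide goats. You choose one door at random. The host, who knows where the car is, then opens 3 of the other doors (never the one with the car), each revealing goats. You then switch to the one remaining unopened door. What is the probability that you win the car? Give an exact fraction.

4/5

Your original door holds the car with probability 1/5, so the other 4 collectively hold it with probability 4/5.
The host can always find 3 empty doors to open, so the reveals don't change that 4/5; it is now spread over the 1 remaining unopened door.
P(win by switching) = (4/5) · (1/1) = 4/5.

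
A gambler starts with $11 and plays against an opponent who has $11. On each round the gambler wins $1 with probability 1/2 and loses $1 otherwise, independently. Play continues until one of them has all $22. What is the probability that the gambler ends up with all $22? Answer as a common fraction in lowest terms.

With a fair step, P(i) = ½P(i−1) + ½P(i+1) with P(0)=0, P(22)=1 has the linear solution P(i) = i/22.
P(11) = 11/22 = 1/2.

1/2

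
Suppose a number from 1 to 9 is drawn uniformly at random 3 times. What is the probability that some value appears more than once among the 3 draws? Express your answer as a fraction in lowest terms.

P(all 3 different) = 9/9 · 8/9 · ··· · 7/9 = 56/81.
P(at least two equal) = 1 − 56/81 = 25/81.

25/81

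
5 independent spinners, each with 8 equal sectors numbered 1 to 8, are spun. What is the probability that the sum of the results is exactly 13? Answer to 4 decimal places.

0.0150

There are 8^5 = 32768 equally likely outcomes.
The number of ordered 5-tuples from {1,…,8} summing to 13 is 490.
P(sum = 13) = 490/32768 = 245/16384 ≈ 0.0150.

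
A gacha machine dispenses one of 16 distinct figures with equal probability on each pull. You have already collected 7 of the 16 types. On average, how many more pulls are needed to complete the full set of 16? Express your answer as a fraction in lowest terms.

Starting from 7 distinct types, each trial gives a new one with probability (16−i)/16 when i types are held, so the wait for the next new type is 16/(16−i).
E = 16/9 + 16/8 + 16/7 + 16/6 + 16/5 + 16/4 + 16/3 + 16/2 + 16/1 = 14258/315.

14258/315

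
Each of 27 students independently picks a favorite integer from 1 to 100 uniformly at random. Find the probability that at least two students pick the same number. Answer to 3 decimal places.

0.979

It's easier to compute the probability that all 27 are distinct.
P(all distinct) = 100/100 · 99/100 · ··· · 74/100 ≈ 0.021.
So the probability of at least one match is 1 − 0.021 = 0.979.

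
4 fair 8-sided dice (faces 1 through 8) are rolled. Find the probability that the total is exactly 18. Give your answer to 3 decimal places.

0.084

There are 8^4 = 4096 equally likely outcomes.
The number of ordered 4-tuples from {1,…,8} summing to 18 is 344.
P(sum = 18) = 344/4096 = 43/512 ≈ 0.084.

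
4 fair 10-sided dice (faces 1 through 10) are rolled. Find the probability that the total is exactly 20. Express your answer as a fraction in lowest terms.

633/10000

There are 10^4 = 10000 equally likely outcomes.
The number of ordered 4-tuples from {1,…,10} summing to 20 is 633.
P(sum = 20) = 633/10000.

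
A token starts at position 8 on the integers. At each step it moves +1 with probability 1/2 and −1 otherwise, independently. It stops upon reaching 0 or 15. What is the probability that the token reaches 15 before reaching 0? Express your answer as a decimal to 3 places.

With a fair step, P(i) = ½P(i−1) + ½P(i+1) with P(0)=0, P(15)=1 has the linear solution P(i) = i/15.
P(8) = 8/15 ≈ 0.533.

0.533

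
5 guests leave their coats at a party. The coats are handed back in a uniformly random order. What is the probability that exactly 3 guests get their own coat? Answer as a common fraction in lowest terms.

1/12

Choose which 3 of the 5 are fixed: C(5,3) = 10 ways.
The remaining 2 must have no fixed point: D(2) = 1.
P = 10·1/120 = 1/12.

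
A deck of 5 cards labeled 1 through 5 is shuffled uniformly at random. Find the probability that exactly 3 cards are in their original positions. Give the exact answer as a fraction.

1/12

Choose which 3 of the 5 are fixed: C(5,3) = 10 ways.
The remaining 2 must have no fixed point: D(2) = 1.
P = 10·1/120 = 1/12.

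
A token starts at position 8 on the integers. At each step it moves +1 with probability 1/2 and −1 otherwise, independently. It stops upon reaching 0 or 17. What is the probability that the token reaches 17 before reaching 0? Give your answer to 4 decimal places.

With a fair step, P(i) = ½P(i−1) + ½P(i+1) with P(0)=0, P(17)=1 has the linear solution P(i) = i/17.
P(8) = 8/17 ≈ 0.4706.

0.4706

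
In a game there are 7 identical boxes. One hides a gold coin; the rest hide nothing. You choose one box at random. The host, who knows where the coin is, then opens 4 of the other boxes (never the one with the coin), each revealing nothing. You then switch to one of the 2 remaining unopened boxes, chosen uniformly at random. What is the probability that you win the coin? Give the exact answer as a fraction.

3/7

Your original box holds the coin with probability 1/7, so the other 6 collectively hold it with probability 6/7.
The host can always find 4 empty boxes to open, so the reveals don't change that 6/7; it is now spread over the 2 remaining unopened boxes.
P(win by switching) = (6/7) · (1/2) = 3/7.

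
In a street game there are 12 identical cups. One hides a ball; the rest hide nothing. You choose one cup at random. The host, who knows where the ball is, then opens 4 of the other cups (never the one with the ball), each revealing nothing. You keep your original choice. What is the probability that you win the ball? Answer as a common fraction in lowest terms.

The host can always open 4 empty cups regardless of your choice, so the reveals give no information about your original cup.
P(win by staying) = 1/12.

1/12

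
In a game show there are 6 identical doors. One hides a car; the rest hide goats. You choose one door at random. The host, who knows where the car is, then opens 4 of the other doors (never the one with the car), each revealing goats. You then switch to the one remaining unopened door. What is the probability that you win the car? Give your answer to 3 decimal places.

Your original door holds the car with probability 1/6, so the other 5 collectively hold it with probability 5/6.
The host can always find 4 empty doors to open, so the reveals don't change that 5/6; it is now spread over the 1 remaining unopened door.
P(win by switching) = (5/6) · (1/1) = 5/6 ≈ 0.833.

0.833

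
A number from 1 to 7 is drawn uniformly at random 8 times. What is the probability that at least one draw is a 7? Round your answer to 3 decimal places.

0.709

P(no draw is a 7) = (6/7)^8 ≈ 0.291.
P(at least one) = 1 − 0.291 = 0.709.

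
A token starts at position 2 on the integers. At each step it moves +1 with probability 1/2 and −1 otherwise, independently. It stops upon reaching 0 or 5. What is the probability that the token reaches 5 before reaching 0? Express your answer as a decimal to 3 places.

0.400

With a fair step, P(i) = ½P(i−1) + ½P(i+1) with P(0)=0, P(5)=1 has the linear solution P(i) = i/5.
P(2) = 2/5 ≈ 0.400.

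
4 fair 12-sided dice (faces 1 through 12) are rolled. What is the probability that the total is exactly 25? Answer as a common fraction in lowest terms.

143/2592

There are 12^4 = 20736 equally likely outcomes.
The number of ordered 4-tuples from {1,…,12} summing to 25 is 1144.
P(sum = 25) = 1144/20736 = 143/2592.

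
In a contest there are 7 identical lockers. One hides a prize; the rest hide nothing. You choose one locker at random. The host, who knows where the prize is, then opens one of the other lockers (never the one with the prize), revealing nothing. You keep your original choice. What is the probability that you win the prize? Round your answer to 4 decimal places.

The host can always open an empty locker regardless of your choice, so this gives no information about your original locker.
P(win by staying) = 1/7 ≈ 0.1429.

0.1429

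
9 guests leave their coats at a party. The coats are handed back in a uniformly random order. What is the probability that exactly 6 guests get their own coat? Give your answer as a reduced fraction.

1/2160

Choose which 6 of the 9 are fixed: C(9,6) = 84 ways.
The remaining 3 must have no fixed point: D(3) = 2.
P = 84·2/362880 = 1/2160.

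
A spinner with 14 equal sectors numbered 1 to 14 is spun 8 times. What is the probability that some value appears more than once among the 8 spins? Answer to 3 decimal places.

P(all 8 different) = 14/14 · 13/14 · ··· · 7/14 ≈ 0.082.
P(at least two equal) = 1 − 0.082 = 0.918.

0.918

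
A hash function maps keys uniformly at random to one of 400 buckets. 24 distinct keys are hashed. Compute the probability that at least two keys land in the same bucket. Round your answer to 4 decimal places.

0.5054

It's easier to compute the probability that all 24 are distinct.
P(all distinct) = 400/400 · 399/400 · ··· · 377/400 ≈ 0.4946.
So the probability of at least one match is 1 − 0.4946 = 0.5054.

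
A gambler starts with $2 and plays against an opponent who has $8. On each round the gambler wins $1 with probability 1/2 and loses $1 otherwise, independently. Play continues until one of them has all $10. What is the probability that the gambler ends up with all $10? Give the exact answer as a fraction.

1/5

With a fair step, P(i) = ½P(i−1) + ½P(i+1) with P(0)=0, P(10)=1 has the linear solution P(i) = i/10.
P(2) = 2/10 = 1/5.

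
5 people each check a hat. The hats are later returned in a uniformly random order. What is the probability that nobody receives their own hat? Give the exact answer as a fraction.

This is the derangement probability: permutations of 5 with no fixed point.
D(5) = 5! · (1 − 1/1! + 1/2! − ··· + (−1)^5/5!) = 44.
P = 44/120 = 11/30.

11/30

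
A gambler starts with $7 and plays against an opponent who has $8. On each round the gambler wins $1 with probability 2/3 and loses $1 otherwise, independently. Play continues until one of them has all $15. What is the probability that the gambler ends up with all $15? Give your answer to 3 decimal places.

0.992

Let r = q/p = (1/3)/(2/3) = 1/2. The recurrence P(i) = p·P(i+1) + q·P(i−1) with P(0)=0, P(15)=1 gives P(i) = (1 − r^i)/(1 − r^15).
P(7) = (1 − (1/2)^7) / (1 − (1/2)^15) = 32512/32767 ≈ 0.992.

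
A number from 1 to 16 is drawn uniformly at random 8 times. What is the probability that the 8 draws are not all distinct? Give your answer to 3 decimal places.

P(all 8 different) = 16/16 · 15/16 · ··· · 9/16 ≈ 0.121.
P(at least two equal) = 1 − 0.121 = 0.879.

0.879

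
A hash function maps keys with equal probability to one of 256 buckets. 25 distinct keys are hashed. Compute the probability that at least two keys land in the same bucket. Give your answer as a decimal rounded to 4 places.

It's easier to compute the probability that all 25 are distinct.
P(all distinct) = 256/256 · 255/256 · ··· · 232/256 ≈ 0.2979.
So the probability of at least one match is 1 − 0.2979 = 0.7021.

0.7021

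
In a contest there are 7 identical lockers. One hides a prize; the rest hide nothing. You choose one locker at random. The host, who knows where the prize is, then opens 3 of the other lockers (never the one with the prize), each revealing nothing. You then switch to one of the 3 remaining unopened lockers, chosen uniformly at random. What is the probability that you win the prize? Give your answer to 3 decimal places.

Your original locker holds the prize with probability 1/7, so the other 6 collectively hold it with probability 6/7.
The host can always find 3 empty lockers to open, so the reveals don't change that 6/7; it is now spread over the 3 remaining unopened lockers.
P(win by switching) = (6/7) · (1/3) = 2/7 ≈ 0.286.

0.286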